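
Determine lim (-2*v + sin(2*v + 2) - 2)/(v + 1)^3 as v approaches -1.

Direct substitution gives 0/0.
Apply L'Hôpital: lim (2*cos(2*v + 2) - 2)/(3*(v + 1)^2), still 0/0.
Apply L'Hôpital: lim (-4*sin(2*v + 2))/(6*v + 6), still 0/0.
After 3 applications of L'Hôpital's rule the quotient is (-8*cos(2*v + 2))/(6); substituting v = -1 gives -4/3.

-4/3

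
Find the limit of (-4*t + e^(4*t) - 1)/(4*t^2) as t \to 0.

2

Direct substitution gives 0/0.
Apply L'Hôpital: lim (4*e^(4*t) - 4)/(8*t), still 0/0.
After 2 applications of L'Hôpital's rule the quotient is (16*e^(4*t))/(8); substituting t = 0 gives 2.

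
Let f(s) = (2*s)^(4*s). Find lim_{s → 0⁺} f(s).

Base → 0⁺ and exponent → 0⁺: a 0^0 form.
Take logs: 4s·ln(2s). This is 0·(−∞); rewriting as ln(2s)/(1/(4s)) and applying L'Hôpital gives 0.
Hence the limit is e^0 = 1.

1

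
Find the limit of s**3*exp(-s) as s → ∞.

Write as s^3/e^{1s}, an ∞/∞ form.
Exponential growth dominates any polynomial, so repeated L'Hôpital (or the standard result) gives 0.

0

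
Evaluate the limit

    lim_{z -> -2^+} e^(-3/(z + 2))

0

As z → -2⁺, -3/(z + 2) → −∞, so e^(-3/(z + 2)) → 0.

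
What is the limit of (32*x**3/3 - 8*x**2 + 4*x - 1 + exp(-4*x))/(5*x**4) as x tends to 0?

Direct substitution gives 0/0.
Apply L'Hôpital: lim (32*x^2 - 16*x + 4 - 4*e^(-4*x))/(20*x^3), still 0/0.
Apply L'Hôpital: lim (64*x - 16 + 16*e^(-4*x))/(60*x^2), still 0/0.
Apply L'Hôpital: lim (64 - 64*e^(-4*x))/(120*x), still 0/0.
After 4 applications of L'Hôpital's rule the quotient is (256*e^(-4*x))/(120); substituting x = 0 gives 32/15.

32/15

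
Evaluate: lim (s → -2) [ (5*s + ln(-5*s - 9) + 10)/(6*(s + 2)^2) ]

-25/12

Direct substitution gives 0/0.
Apply L'Hôpital: lim (5 - 5/(-5*s - 9))/(12*s + 24), still 0/0.
After 2 applications of L'Hôpital's rule the quotient is (-25/(-5*s - 9)^2)/(12); substituting s = -2 gives -25/12.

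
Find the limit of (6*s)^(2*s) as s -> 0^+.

1

Base → 0⁺ and exponent → 0⁺: a 0^0 form.
Take logs: 2s·ln(6s). This is 0·(−∞); rewriting as ln(6s)/(1/(2s)) and applying L'Hôpital gives 0.
Hence the limit is e^0 = 1.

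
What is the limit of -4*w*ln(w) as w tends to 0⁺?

0

This is a 0·(−∞) form. Rewrite as -4·ln(w) / w^(−1) and apply L'Hôpital:
the derivative quotient is -4·(1/w) / (−1·w^(−2)) = (4/1)·w^1 → 0.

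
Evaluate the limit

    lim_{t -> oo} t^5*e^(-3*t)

0

Write as t^5/e^{3t}, an ∞/∞ form.
Exponential growth dominates any polynomial, so repeated L'Hôpital (or the standard result) gives 0.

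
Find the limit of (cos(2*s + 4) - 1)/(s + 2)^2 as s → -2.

-2

Direct substitution gives 0/0.
Apply L'Hôpital: lim (-2*sin(2*s + 4))/(2*s + 4), still 0/0.
After 2 applications of L'Hôpital's rule the quotient is (-4*cos(2*s + 4))/(2); substituting s = -2 gives -2.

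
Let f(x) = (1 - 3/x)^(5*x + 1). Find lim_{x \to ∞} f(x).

e^(-15)

Write it as [(1 - 3/x)^x]^(5) · (1 - 3/x)^(1). The bracketed term tends to e^(-3) and the second factor to 1, so the limit is e^(-15).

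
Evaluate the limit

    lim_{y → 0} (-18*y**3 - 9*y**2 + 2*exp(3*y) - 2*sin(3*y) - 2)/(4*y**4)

27/16

Substitution gives 0/0; apply L'Hôpital's rule 4 times.
After differentiating numerator and denominator 4 times the quotient is (162*e^(3*y) - 162*sin(3*y))/(96); at y = 0 this is 27/16.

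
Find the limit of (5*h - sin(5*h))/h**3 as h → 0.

125/6

Direct substitution gives 0/0.
Apply L'Hôpital: lim (5 - 5*cos(5*h))/(3*h^2), still 0/0.
Apply L'Hôpital: lim (25*sin(5*h))/(6*h), still 0/0.
After 3 applications of L'Hôpital's rule the quotient is (125*cos(5*h))/(6); substituting h = 0 gives 125/6.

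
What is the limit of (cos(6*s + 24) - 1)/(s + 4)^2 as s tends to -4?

Direct substitution gives 0/0.
Apply L'Hôpital: lim (-6*sin(6*s + 24))/(2*s + 8), still 0/0.
After 2 applications of L'Hôpital's rule the quotient is (-36*cos(6*s + 24))/(2); substituting s = -4 gives -18.

-18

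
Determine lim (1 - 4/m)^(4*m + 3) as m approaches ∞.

Write it as [(1 - 4/m)^m]^(4) · (1 - 4/m)^(3). The bracketed term tends to e^(-4) and the second factor to 1, so the limit is e^(-16).

e^(-16)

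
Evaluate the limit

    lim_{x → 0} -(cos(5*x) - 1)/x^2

Direct substitution gives 0/0.
Apply L'Hôpital: lim (-5*sin(5*x))/(-2*x), still 0/0.
After 2 applications of L'Hôpital's rule the quotient is (-25*cos(5*x))/(-2); substituting x = 0 gives 25/2.

25/2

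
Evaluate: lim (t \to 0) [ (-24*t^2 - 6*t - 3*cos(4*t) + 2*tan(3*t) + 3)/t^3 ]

Substitution gives 0/0; apply L'Hôpital's rule 3 times.
After differentiating numerator and denominator 3 times the quotient is (-192*sin(4*t) + 324*tan(3*t)^4 + 432*tan(3*t)^2 + 108)/(6); at t = 0 this is 18.

18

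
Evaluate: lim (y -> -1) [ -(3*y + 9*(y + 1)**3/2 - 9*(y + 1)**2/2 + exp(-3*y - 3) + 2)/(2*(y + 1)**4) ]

Direct substitution gives 0/0.
Apply L'Hôpital: lim (-9*y + 27*(y + 1)^2/2 - 3*e^(-3*y - 3) - 6)/(-8*(y + 1)^3), still 0/0.
Apply L'Hôpital: lim (27*y + 9*e^(-3*y - 3) + 18)/(-24*(y + 1)^2), still 0/0.
Apply L'Hôpital: lim (27 - 27*e^(-3*y - 3))/(-48*y - 48), still 0/0.
After 4 applications of L'Hôpital's rule the quotient is (81*e^(-3*y - 3))/(-48); substituting y = -1 gives -27/16.

-27/16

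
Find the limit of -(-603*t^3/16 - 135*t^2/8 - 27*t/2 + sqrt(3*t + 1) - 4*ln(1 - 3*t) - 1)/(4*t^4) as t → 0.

-9963/512

Substitution gives 0/0; apply L'Hôpital's rule 4 times.
After differentiating numerator and denominator 4 times the quotient is (-1215/(16*(3*t + 1)^(7/2)) + 1944/(3*t - 1)^4)/(-96); at t = 0 this is -9963/512.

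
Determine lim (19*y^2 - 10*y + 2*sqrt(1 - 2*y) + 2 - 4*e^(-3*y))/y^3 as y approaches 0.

Substitution gives 0/0; apply L'Hôpital's rule 3 times.
After differentiating numerator and denominator 3 times the quotient is (108*e^(-3*y) - 6/(1 - 2*y)^(5/2))/(6); at y = 0 this is 17.

17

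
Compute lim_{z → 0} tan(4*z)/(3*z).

4/3

Substitution gives 0/0.
Since tan(u)/u → 1 as u → 0, tan(4z)/(4z) → 1 and the limit is 4/3.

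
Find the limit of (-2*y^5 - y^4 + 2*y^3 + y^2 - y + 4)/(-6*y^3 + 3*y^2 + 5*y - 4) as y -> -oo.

The numerator has higher degree (5 > 3); the quotient behaves like (-2/(-6))·y^2 for large |y|.
As y → −∞ this diverges to ∞.

∞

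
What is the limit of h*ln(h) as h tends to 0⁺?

This is a 0·(−∞) form. Rewrite as 1·ln(h) / h^(−1) and apply L'Hôpital:
the derivative quotient is 1·(1/h) / (−1·h^(−2)) = (-1/1)·h^1 → 0.

0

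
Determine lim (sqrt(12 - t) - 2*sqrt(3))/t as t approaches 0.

A 0/0 form; rationalise with √(12 - t) + √12. This collapses the numerator to -t, leaving -1/(√(12 - t) + √12) → -1/(2√12) = -√(3)/12.

-√(3)/12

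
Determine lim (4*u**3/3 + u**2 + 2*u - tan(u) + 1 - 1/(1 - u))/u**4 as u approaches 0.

Substitution gives 0/0 (the numerator vanishes to order 4).
Expand each term to order u^4: the coefficient of u^4 in −1/(1 - u) is -1 and in −tan(u) is 0.
Lower-order terms cancel with the polynomial part, so the numerator is (-1)·u^4 + o(u^4), and the limit is (-1)/(1) = -1.

-1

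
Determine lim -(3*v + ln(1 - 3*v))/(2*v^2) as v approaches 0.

9/4

Direct substitution gives 0/0.
Apply L'Hôpital: lim (3 - 3/(1 - 3*v))/(-4*v), still 0/0.
After 2 applications of L'Hôpital's rule the quotient is (-9/(1 - 3*v)^2)/(-4); substituting v = 0 gives 9/4.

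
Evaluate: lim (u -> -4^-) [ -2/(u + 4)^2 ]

As u → -4⁻, (u + 4) → 0⁻, so (u + 4)^2 → 0⁺ and -2/(u + 4)^2 → -∞.

-∞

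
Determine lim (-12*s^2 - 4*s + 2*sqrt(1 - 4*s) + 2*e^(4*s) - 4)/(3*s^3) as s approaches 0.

40/9

Substitution gives 0/0 (the numerator vanishes to order 3).
Expand each term to order s^3: the coefficient of s^3 in 2·√(1 - 4s) is -8 and in 2·e^(4s) is 64/3.
Lower-order terms cancel with the polynomial part, so the numerator is (40/3)·s^3 + o(s^3), and the limit is (40/3)/(3) = 40/9.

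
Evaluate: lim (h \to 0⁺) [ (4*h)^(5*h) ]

1

Base → 0⁺ and exponent → 0⁺: a 0^0 form.
Take logs: 5h·ln(4h). This is 0·(−∞); rewriting as ln(4h)/(1/(5h)) and applying L'Hôpital gives 0.
Hence the limit is e^0 = 1.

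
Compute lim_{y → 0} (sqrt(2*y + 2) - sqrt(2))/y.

√(2)/2

Substitution gives 0/0. Multiply numerator and denominator by the conjugate √(2 + 2y) + √2.
The numerator becomes (2 + 2y) − 2 = 2y, so the expression simplifies to 2/(√(2 + 2y) + √2).
Letting y → 0 gives 2/(2√2) = √(2)/2.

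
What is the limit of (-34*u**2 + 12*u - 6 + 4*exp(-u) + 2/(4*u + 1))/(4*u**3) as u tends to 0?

-193/6

Substitution gives 0/0 (the numerator vanishes to order 3).
Expand each term to order u^3: the coefficient of u^3 in 4·e^(-u) is -2/3 and in 2·1/(1 + 4u) is -128.
Lower-order terms cancel with the polynomial part, so the numerator is (-386/3)·u^3 + o(u^3), and the limit is (-386/3)/(4) = -193/6.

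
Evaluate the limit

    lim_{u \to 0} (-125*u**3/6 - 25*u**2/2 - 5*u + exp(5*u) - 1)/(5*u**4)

Direct substitution gives 0/0.
Apply L'Hôpital: lim (-125*u^2/2 - 25*u + 5*e^(5*u) - 5)/(20*u^3), still 0/0.
Apply L'Hôpital: lim (-125*u + 25*e^(5*u) - 25)/(60*u^2), still 0/0.
Apply L'Hôpital: lim (125*e^(5*u) - 125)/(120*u), still 0/0.
After 4 applications of L'Hôpital's rule the quotient is (625*e^(5*u))/(120); substituting u = 0 gives 125/24.

125/24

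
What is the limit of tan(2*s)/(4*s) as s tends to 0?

Substitution gives 0/0.
Since tan(u)/u → 1 as u → 0, tan(2s)/(2s) → 1 and the limit is 2/4 = 1/2.

1/2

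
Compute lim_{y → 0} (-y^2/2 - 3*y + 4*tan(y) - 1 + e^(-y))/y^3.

7/6

Substitution gives 0/0 (the numerator vanishes to order 3).
Expand each term to order y^3: the coefficient of y^3 in e^(-y) is -1/6 and in 4·tan(y) is 4/3.
Lower-order terms cancel with the polynomial part, so the numerator is (7/6)·y^3 + o(y^3), and the limit is (7/6)/(1) = 7/6.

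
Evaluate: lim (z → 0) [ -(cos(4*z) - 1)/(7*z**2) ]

8/7

Direct substitution gives 0/0.
Apply L'Hôpital: lim (-4*sin(4*z))/(-14*z), still 0/0.
After 2 applications of L'Hôpital's rule the quotient is (-16*cos(4*z))/(-14); substituting z = 0 gives 8/7.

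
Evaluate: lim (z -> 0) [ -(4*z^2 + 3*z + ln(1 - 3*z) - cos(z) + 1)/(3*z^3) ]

Substitution gives 0/0; apply L'Hôpital's rule 3 times.
After differentiating numerator and denominator 3 times the quotient is (-sin(z) + 54/(3*z - 1)^3)/(-18); at z = 0 this is 3.

3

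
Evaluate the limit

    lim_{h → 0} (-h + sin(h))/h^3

Direct substitution gives 0/0.
Apply L'Hôpital: lim (cos(h) - 1)/(3*h^2), still 0/0.
Apply L'Hôpital: lim (-sin(h))/(6*h), still 0/0.
After 3 applications of L'Hôpital's rule the quotient is (-cos(h))/(6); substituting h = 0 gives -1/6.

-1/6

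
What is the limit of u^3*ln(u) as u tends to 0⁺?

This is a 0·(−∞) form. Rewrite as 1·ln(u) / u^(−3) and apply L'Hôpital:
the derivative quotient is 1·(1/u) / (−3·u^(−4)) = (-1/3)·u^3 → 0.

0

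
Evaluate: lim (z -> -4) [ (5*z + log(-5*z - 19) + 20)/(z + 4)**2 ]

-25/2

Direct substitution gives 0/0.
Apply L'Hôpital: lim (5 - 5/(-5*z - 19))/(2*z + 8), still 0/0.
After 2 applications of L'Hôpital's rule the quotient is (-25/(-5*z - 19)^2)/(2); substituting z = -4 gives -25/2.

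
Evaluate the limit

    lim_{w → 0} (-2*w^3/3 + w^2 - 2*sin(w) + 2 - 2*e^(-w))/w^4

Substitution gives 0/0 (the numerator vanishes to order 4).
Expand each term to order w^4: the coefficient of w^4 in -2·e^(-w) is -1/12 and in -2·sin(w) is 0.
Lower-order terms cancel with the polynomial part, so the numerator is (-1/12)·w^4 + o(w^4), and the limit is (-1/12)/(1) = -1/12.

-1/12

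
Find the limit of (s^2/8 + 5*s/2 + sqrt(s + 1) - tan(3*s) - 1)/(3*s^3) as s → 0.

Substitution gives 0/0 (the numerator vanishes to order 3).
Expand each term to order s^3: the coefficient of s^3 in −tan(3s) is -9 and in √(1 + s) is 1/16.
Lower-order terms cancel with the polynomial part, so the numerator is (-143/16)·s^3 + o(s^3), and the limit is (-143/16)/(3) = -143/48.

-143/48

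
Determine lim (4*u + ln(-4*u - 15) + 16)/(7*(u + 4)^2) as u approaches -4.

Direct substitution gives 0/0.
Apply L'Hôpital: lim (4 - 4/(-4*u - 15))/(14*u + 56), still 0/0.
After 2 applications of L'Hôpital's rule the quotient is (-16/(-4*u - 15)^2)/(14); substituting u = -4 gives -8/7.

-8/7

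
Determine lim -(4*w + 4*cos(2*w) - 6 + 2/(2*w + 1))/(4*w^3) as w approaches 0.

4

Substitution gives 0/0 (the numerator vanishes to order 3).
Expand each term to order w^3: the coefficient of w^3 in 2·1/(1 + 2w) is -16 and in 4·cos(2w) is 0.
Lower-order terms cancel with the polynomial part, so the numerator is (-16)·w^3 + o(w^3), and the limit is (-16)/(-4) = 4.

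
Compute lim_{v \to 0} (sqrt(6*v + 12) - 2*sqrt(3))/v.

Substitution gives 0/0. Multiply numerator and denominator by the conjugate √(12 + 6v) + √12.
The numerator becomes (12 + 6v) − 12 = 6v, so the expression simplifies to 6/(√(12 + 6v) + √12).
Letting v → 0 gives 6/(2√12) = √(3)/2.

√(3)/2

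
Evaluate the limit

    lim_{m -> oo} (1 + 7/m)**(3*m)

Write it as [(1 + 7/m)^m]^(3) · (1 + 7/m)^(0). The bracketed term tends to e^(7) and the second factor to 1, so the limit is e^(21).

e^(21)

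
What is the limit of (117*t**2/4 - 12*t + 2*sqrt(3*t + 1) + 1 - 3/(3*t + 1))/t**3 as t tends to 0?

Substitution gives 0/0; apply L'Hôpital's rule 3 times.
After differentiating numerator and denominator 3 times the quotient is (486/(3*t + 1)^4 + 81/(4*(3*t + 1)^(5/2)))/(6); at t = 0 this is 675/8.

675/8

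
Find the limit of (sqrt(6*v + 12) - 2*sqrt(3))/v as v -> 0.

√(3)/2

Substitution gives 0/0. Multiply numerator and denominator by the conjugate √(12 + 6v) + √12.
The numerator becomes (12 + 6v) − 12 = 6v, so the expression simplifies to 6/(√(12 + 6v) + √12).
Letting v → 0 gives 6/(2√12) = √(3)/2.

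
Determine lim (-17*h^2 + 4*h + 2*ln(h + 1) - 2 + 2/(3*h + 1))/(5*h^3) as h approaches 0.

-32/3

Substitution gives 0/0; apply L'Hôpital's rule 3 times.
After differentiating numerator and denominator 3 times the quotient is (-324/(3*h + 1)^4 + 4/(h + 1)^3)/(30); at h = 0 this is -32/3.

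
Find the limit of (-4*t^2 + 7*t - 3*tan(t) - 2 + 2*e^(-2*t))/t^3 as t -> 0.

-11/3

Substitution gives 0/0; apply L'Hôpital's rule 3 times.
After differentiating numerator and denominator 3 times the quotient is (12/cos(t)^2 - 18/cos(t)^4 - 16*e^(-2*t))/(6); at t = 0 this is -11/3.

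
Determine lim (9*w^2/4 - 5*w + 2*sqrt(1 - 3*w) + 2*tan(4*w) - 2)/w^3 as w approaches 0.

Substitution gives 0/0 (the numerator vanishes to order 3).
Expand each term to order w^3: the coefficient of w^3 in 2·√(1 - 3w) is -27/8 and in 2·tan(4w) is 128/3.
Lower-order terms cancel with the polynomial part, so the numerator is (943/24)·w^3 + o(w^3), and the limit is (943/24)/(1) = 943/24.

943/24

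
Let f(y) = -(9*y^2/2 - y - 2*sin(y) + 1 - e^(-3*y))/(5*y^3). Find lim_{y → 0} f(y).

-29/30

Substitution gives 0/0 (the numerator vanishes to order 3).
Expand each term to order y^3: the coefficient of y^3 in -2·sin(y) is 1/3 and in −e^(-3y) is 9/2.
Lower-order terms cancel with the polynomial part, so the numerator is (29/6)·y^3 + o(y^3), and the limit is (29/6)/(-5) = -29/30.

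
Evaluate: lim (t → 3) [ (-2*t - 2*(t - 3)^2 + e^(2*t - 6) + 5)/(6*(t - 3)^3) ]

Direct substitution gives 0/0.
Apply L'Hôpital: lim (-4*t + 2*e^(2*t - 6) + 10)/(18*(t - 3)^2), still 0/0.
Apply L'Hôpital: lim (4*e^(2*t - 6) - 4)/(36*t - 108), still 0/0.
After 3 applications of L'Hôpital's rule the quotient is (8*e^(2*t - 6))/(36); substituting t = 3 gives 2/9.

2/9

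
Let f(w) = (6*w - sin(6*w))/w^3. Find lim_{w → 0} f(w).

36

Direct substitution gives 0/0.
Apply L'Hôpital: lim (6 - 6*cos(6*w))/(3*w^2), still 0/0.
Apply L'Hôpital: lim (36*sin(6*w))/(6*w), still 0/0.
After 3 applications of L'Hôpital's rule the quotient is (216*cos(6*w))/(6); substituting w = 0 gives 36.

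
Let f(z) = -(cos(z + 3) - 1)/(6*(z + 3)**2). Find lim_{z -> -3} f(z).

1/12

Direct substitution gives 0/0.
Apply L'Hôpital: lim (-sin(z + 3))/(-12*z - 36), still 0/0.
After 2 applications of L'Hôpital's rule the quotient is (-cos(z + 3))/(-12); substituting z = -3 gives 1/12.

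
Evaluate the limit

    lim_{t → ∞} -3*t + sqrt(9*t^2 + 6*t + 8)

1

This has the form ∞ − ∞. Multiply and divide by the conjugate √(9*t^2 + 6*t + 8) + 3t.
That gives (6t + 8) / (√(9*t^2 + 6*t + 8) + 3t).
Divide numerator and denominator by t: the limit is 6/(2·3) = 1.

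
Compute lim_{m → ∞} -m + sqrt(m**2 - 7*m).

An ∞ − ∞ form. Rationalising with the conjugate, the difference becomes (-7m) / (√(m^2 - 7*m) + m).
For large m the denominator behaves like 2·m, so the quotient tends to -7/2 = -7/2.

-7/2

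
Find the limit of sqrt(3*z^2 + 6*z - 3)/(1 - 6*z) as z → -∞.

For large |z|, √(3*z^2 + 6*z - 3) ≈ √3·|z| and the denominator ≈ -6z.
Since z → −∞, |z| = −z, giving −√3/(-6) = √(3)/6.

√(3)/6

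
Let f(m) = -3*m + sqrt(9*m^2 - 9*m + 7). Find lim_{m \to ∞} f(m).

-3/2

An ∞ − ∞ form. Rationalising with the conjugate, the difference becomes (-9m + 7) / (√(9*m^2 - 9*m + 7) + 3m).
For large m the denominator behaves like 2·3m, so the quotient tends to -9/6 = -3/2.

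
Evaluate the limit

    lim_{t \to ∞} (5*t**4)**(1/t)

Base → ∞ and exponent → 0: an ∞^0 form.
Take logs: (1/t)·ln(5·t^4) = (ln 5 + 4·ln t)/t → 0.
So the limit is e^0 = 1.

1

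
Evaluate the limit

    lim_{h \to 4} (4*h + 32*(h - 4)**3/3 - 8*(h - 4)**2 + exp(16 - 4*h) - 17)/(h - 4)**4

Direct substitution gives 0/0.
Apply L'Hôpital: lim (-16*h + 32*(h - 4)^2 - 4*e^(16 - 4*h) + 68)/(4*(h - 4)^3), still 0/0.
Apply L'Hôpital: lim (64*h + 16*e^(16 - 4*h) - 272)/(12*(h - 4)^2), still 0/0.
Apply L'Hôpital: lim (64 - 64*e^(16 - 4*h))/(24*h - 96), still 0/0.
After 4 applications of L'Hôpital's rule the quotient is (256*e^(16 - 4*h))/(24); substituting h = 4 gives 32/3.

32/3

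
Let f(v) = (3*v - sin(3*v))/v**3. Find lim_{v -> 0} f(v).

9/2

Direct substitution gives 0/0.
Apply L'Hôpital: lim (3 - 3*cos(3*v))/(3*v^2), still 0/0.
Apply L'Hôpital: lim (9*sin(3*v))/(6*v), still 0/0.
After 3 applications of L'Hôpital's rule the quotient is (27*cos(3*v))/(6); substituting v = 0 gives 9/2.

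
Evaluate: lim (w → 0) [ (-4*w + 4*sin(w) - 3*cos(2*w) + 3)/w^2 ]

6

Substitution gives 0/0; apply L'Hôpital's rule 2 times.
After differentiating numerator and denominator 2 times the quotient is (-4*sin(w) + 12*cos(2*w))/(2); at w = 0 this is 6.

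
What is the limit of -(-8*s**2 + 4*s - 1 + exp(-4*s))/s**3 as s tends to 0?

Direct substitution gives 0/0.
Apply L'Hôpital: lim (-16*s + 4 - 4*e^(-4*s))/(-3*s^2), still 0/0.
Apply L'Hôpital: lim (-16 + 16*e^(-4*s))/(-6*s), still 0/0.
After 3 applications of L'Hôpital's rule the quotient is (-64*e^(-4*s))/(-6); substituting s = 0 gives 32/3.

32/3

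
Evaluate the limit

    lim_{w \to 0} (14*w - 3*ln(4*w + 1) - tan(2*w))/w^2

24

Substitution gives 0/0 (the numerator vanishes to order 2).
Expand each term to order w^2: the coefficient of w^2 in −tan(2w) is 0 and in -3·ln(1 + 4w) is 24.
Lower-order terms cancel with the polynomial part, so the numerator is (24)·w^2 + o(w^2), and the limit is (24)/(1) = 24.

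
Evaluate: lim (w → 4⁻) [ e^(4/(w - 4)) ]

As w → 4⁻, 4/(w - 4) → −∞, so e^(4/(w - 4)) → 0.

0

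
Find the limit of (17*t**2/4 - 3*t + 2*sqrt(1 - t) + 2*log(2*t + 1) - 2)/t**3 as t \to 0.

Substitution gives 0/0 (the numerator vanishes to order 3).
Expand each term to order t^3: the coefficient of t^3 in 2·ln(1 + 2t) is 16/3 and in 2·√(1 - t) is -1/8.
Lower-order terms cancel with the polynomial part, so the numerator is (125/24)·t^3 + o(t^3), and the limit is (125/24)/(1) = 125/24.

125/24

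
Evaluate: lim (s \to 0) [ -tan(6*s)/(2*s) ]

Substitution gives 0/0.
Since tan(u)/u → 1 as u → 0, tan(6s)/(6s) → 1 and the limit is 6/(-2) = -3.

-3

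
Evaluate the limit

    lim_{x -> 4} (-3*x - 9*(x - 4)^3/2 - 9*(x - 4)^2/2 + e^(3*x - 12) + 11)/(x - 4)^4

27/8

Direct substitution gives 0/0.
Apply L'Hôpital: lim (-9*x - 27*(x - 4)^2/2 + 3*e^(3*x - 12) + 33)/(4*(x - 4)^3), still 0/0.
Apply L'Hôpital: lim (-27*x + 9*e^(3*x - 12) + 99)/(12*(x - 4)^2), still 0/0.
Apply L'Hôpital: lim (27*e^(3*x - 12) - 27)/(24*x - 96), still 0/0.
After 4 applications of L'Hôpital's rule the quotient is (81*e^(3*x - 12))/(24); substituting x = 4 gives 27/8.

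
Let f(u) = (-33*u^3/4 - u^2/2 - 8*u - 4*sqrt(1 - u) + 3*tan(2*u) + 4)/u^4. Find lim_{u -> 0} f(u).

5/32

Substitution gives 0/0 (the numerator vanishes to order 4).
Expand each term to order u^4: the coefficient of u^4 in -4·√(1 - u) is 5/32 and in 3·tan(2u) is 0.
Lower-order terms cancel with the polynomial part, so the numerator is (5/32)·u^4 + o(u^4), and the limit is (5/32)/(1) = 5/32.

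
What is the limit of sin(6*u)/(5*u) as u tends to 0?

6/5

Substitution gives 0/0.
Write it as (6/5)·sin(6u)/(6u); since sin(θ)/θ → 1, the limit is 6/5.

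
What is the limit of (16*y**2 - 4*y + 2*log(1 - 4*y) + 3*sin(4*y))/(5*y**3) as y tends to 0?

Substitution gives 0/0; apply L'Hôpital's rule 3 times.
After differentiating numerator and denominator 3 times the quotient is (-192*cos(4*y) + 256/(4*y - 1)^3)/(30); at y = 0 this is -224/15.

-224/15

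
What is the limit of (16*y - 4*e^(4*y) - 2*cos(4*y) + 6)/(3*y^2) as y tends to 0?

Substitution gives 0/0 (the numerator vanishes to order 2).
Expand each term to order y^2: the coefficient of y^2 in -4·e^(4y) is -32 and in -2·cos(4y) is 16.
Lower-order terms cancel with the polynomial part, so the numerator is (-16)·y^2 + o(y^2), and the limit is (-16)/(3) = -16/3.

-16/3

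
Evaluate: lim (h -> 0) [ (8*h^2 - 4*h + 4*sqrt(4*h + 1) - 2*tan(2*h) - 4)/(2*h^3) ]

Substitution gives 0/0 (the numerator vanishes to order 3).
Expand each term to order h^3: the coefficient of h^3 in 4·√(1 + 4h) is 16 and in -2·tan(2h) is -16/3.
Lower-order terms cancel with the polynomial part, so the numerator is (32/3)·h^3 + o(h^3), and the limit is (32/3)/(2) = 16/3.

16/3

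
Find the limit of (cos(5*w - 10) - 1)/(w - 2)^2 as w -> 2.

-25/2

Direct substitution gives 0/0.
Apply L'Hôpital: lim (-5*sin(5*w - 10))/(2*w - 4), still 0/0.
After 2 applications of L'Hôpital's rule the quotient is (-25*cos(5*w - 10))/(2); substituting w = 2 gives -25/2.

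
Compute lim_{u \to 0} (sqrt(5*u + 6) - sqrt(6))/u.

Substitution gives 0/0. Multiply numerator and denominator by the conjugate √(6 + 5u) + √6.
The numerator becomes (6 + 5u) − 6 = 5u, so the expression simplifies to 5/(√(6 + 5u) + √6).
Letting u → 0 gives 5/(2√6) = 5*√(6)/12.

5*√(6)/12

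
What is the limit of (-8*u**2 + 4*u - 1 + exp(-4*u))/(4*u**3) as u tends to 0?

-8/3

Direct substitution gives 0/0.
Apply L'Hôpital: lim (-16*u + 4 - 4*e^(-4*u))/(12*u^2), still 0/0.
Apply L'Hôpital: lim (-16 + 16*e^(-4*u))/(24*u), still 0/0.
After 3 applications of L'Hôpital's rule the quotient is (-64*e^(-4*u))/(24); substituting u = 0 gives -8/3.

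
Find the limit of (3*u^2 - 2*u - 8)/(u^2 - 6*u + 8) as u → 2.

-5

Since u = 2 makes numerator and denominator zero, (u - 2) divides both.
Cancelling it gives (3*u + 4)/(u - 4); now plug in u = 2 to get -5.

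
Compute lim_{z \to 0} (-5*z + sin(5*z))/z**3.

Direct substitution gives 0/0.
Apply L'Hôpital: lim (5*cos(5*z) - 5)/(3*z^2), still 0/0.
Apply L'Hôpital: lim (-25*sin(5*z))/(6*z), still 0/0.
After 3 applications of L'Hôpital's rule the quotient is (-125*cos(5*z))/(6); substituting z = 0 gives -125/6.

-125/6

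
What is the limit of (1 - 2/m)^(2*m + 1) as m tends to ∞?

e^(-4)

Let L be the limit and take ln: ln L = lim (2m + 1)·ln(1 - 2/m) = lim (2m + 1)·(-2/m + O(1/m²)) = -4.
Hence L = e^(-4).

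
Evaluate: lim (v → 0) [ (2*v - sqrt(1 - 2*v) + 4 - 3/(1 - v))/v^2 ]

Substitution gives 0/0; apply L'Hôpital's rule 2 times.
After differentiating numerator and denominator 2 times the quotient is (6/(v - 1)^3 + (1 - 2*v)^(-3/2))/(2); at v = 0 this is -5/2.

-5/2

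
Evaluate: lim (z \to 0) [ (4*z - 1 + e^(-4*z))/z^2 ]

8

Direct substitution gives 0/0.
Apply L'Hôpital: lim (4 - 4*e^(-4*z))/(2*z), still 0/0.
After 2 applications of L'Hôpital's rule the quotient is (16*e^(-4*z))/(2); substituting z = 0 gives 8.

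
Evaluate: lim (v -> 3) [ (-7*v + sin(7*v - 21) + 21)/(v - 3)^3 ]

-343/6

Direct substitution gives 0/0.
Apply L'Hôpital: lim (7*cos(7*v - 21) - 7)/(3*(v - 3)^2), still 0/0.
Apply L'Hôpital: lim (-49*sin(7*v - 21))/(6*v - 18), still 0/0.
After 3 applications of L'Hôpital's rule the quotient is (-343*cos(7*v - 21))/(6); substituting v = 3 gives -343/6.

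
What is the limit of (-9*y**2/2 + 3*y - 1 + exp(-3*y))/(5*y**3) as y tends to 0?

Direct substitution gives 0/0.
Apply L'Hôpital: lim (-9*y + 3 - 3*e^(-3*y))/(15*y^2), still 0/0.
Apply L'Hôpital: lim (-9 + 9*e^(-3*y))/(30*y), still 0/0.
After 3 applications of L'Hôpital's rule the quotient is (-27*e^(-3*y))/(30); substituting y = 0 gives -9/10.

-9/10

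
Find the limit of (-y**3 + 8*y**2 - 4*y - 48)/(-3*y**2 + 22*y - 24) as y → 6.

Since y = 6 makes numerator and denominator zero, (y - 6) divides both.
Cancelling it gives (-y^2 + 2*y + 8)/(4 - 3*y); now plug in y = 6 to get 8/7.

8/7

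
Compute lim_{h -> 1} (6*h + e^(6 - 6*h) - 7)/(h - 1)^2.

Direct substitution gives 0/0.
Apply L'Hôpital: lim (6 - 6*e^(6 - 6*h))/(2*h - 2), still 0/0.
After 2 applications of L'Hôpital's rule the quotient is (36*e^(6 - 6*h))/(2); substituting h = 1 gives 18.

18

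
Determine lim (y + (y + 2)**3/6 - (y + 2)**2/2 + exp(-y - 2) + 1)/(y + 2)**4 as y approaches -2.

Direct substitution gives 0/0.
Apply L'Hôpital: lim (-y + (y + 2)^2/2 - e^(-y - 2) - 1)/(4*(y + 2)^3), still 0/0.
Apply L'Hôpital: lim (y + e^(-y - 2) + 1)/(12*(y + 2)^2), still 0/0.
Apply L'Hôpital: lim (1 - e^(-y - 2))/(24*y + 48), still 0/0.
After 4 applications of L'Hôpital's rule the quotient is (e^(-y - 2))/(24); substituting y = -2 gives 1/24.

1/24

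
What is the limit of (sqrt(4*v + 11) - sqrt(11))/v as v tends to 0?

A 0/0 form; rationalise with √(11 + 4v) + √11. This collapses the numerator to 4v, leaving 4/(√(11 + 4v) + √11) → 4/(2√11) = 2*√(11)/11.

2*√(11)/11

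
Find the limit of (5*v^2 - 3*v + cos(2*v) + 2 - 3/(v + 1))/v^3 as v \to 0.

3

Substitution gives 0/0; apply L'Hôpital's rule 3 times.
After differentiating numerator and denominator 3 times the quotient is (8*sin(2*v) + 18/(v + 1)^4)/(6); at v = 0 this is 3.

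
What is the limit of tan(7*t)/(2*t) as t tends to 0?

Substitution gives 0/0.
Since tan(u)/u → 1 as u → 0, tan(7t)/(7t) → 1 and the limit is 7/2.

7/2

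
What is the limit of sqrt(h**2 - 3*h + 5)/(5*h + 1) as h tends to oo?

For large |h|, √(h^2 - 3*h + 5) ≈ √1·|h| and the denominator ≈ 5h.
Since h → +∞, |h| = h, giving √1/(5) = 1/5.

1/5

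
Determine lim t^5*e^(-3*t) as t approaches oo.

0

Write as t^5/e^{3t}, an ∞/∞ form.
Exponential growth dominates any polynomial, so repeated L'Hôpital (or the standard result) gives 0.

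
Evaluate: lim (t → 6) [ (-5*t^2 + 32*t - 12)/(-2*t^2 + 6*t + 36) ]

14/9

At t = 6 both the top and bottom vanish — a removable singularity. Factoring out (t - 6) from each leaves (2 - 5*t)/(-2*t - 6), which at t = 6 equals 14/9.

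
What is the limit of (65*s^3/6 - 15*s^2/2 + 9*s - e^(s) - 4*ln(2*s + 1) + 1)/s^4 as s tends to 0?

383/24

Substitution gives 0/0; apply L'Hôpital's rule 4 times.
After differentiating numerator and denominator 4 times the quotient is (-e^(s) + 384/(2*s + 1)^4)/(24); at s = 0 this is 383/24.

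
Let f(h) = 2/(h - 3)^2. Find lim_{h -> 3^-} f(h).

As h → 3⁻, (h - 3) → 0⁻, so (h - 3)^2 → 0⁺ and 2/(h - 3)^2 → ∞.

∞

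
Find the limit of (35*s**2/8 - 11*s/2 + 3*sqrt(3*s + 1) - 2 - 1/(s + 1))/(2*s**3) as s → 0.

97/32

Substitution gives 0/0; apply L'Hôpital's rule 3 times.
After differentiating numerator and denominator 3 times the quotient is (243/(8*(3*s + 1)^(5/2)) + 6/(s + 1)^4)/(12); at s = 0 this is 97/32.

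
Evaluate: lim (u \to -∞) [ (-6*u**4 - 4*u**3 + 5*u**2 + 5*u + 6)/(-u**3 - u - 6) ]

The numerator has higher degree (4 > 3); the quotient behaves like (-6/(-1))·u^1 for large |u|.
As u → −∞ this diverges to -∞.

-∞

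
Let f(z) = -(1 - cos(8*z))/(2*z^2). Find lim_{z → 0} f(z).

-16

Substitution gives 0/0.
Use (1 − cos u)/u² → 1/2 with u = 8z: the limit is 8²/(2·(-2)) = -16.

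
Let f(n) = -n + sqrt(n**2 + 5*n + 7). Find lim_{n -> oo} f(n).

This has the form ∞ − ∞. Multiply and divide by the conjugate √(n^2 + 5*n + 7) + n.
That gives (5n + 7) / (√(n^2 + 5*n + 7) + n).
Divide numerator and denominator by n: the limit is 5/(2·1) = 5/2.

5/2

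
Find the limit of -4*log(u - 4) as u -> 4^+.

∞

As u → 4⁺, u - 4 → 0⁺ and ln(u - 4) → −∞.
Multiplying by -4 gives ∞.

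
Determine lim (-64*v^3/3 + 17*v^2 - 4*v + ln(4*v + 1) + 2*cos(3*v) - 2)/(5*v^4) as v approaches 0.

-229/20

Substitution gives 0/0; apply L'Hôpital's rule 4 times.
After differentiating numerator and denominator 4 times the quotient is (162*cos(3*v) - 1536/(4*v + 1)^4)/(120); at v = 0 this is -229/20.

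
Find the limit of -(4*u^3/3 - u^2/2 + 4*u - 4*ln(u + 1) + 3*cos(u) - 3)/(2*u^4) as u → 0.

Substitution gives 0/0 (the numerator vanishes to order 4).
Expand each term to order u^4: the coefficient of u^4 in -4·ln(1 + u) is 1 and in 3·cos(u) is 1/8.
Lower-order terms cancel with the polynomial part, so the numerator is (9/8)·u^4 + o(u^4), and the limit is (9/8)/(-2) = -9/16.

-9/16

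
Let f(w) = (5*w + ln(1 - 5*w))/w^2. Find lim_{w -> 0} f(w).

-25/2

Direct substitution gives 0/0.
Apply L'Hôpital: lim (5 - 5/(1 - 5*w))/(2*w), still 0/0.
After 2 applications of L'Hôpital's rule the quotient is (-25/(1 - 5*w)^2)/(2); substituting w = 0 gives -25/2.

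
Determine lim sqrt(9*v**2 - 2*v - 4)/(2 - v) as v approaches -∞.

3

For large |v|, √(9*v^2 - 2*v - 4) ≈ √9·|v| and the denominator ≈ -v.
Since v → −∞, |v| = −v, giving −√9/(-1) = 3.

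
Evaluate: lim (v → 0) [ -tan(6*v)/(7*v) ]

-6/7

Substitution gives 0/0.
Since tan(u)/u → 1 as u → 0, tan(6v)/(6v) → 1 and the limit is 6/(-7) = -6/7.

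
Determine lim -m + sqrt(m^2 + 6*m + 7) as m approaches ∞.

An ∞ − ∞ form. Rationalising with the conjugate, the difference becomes (6m + 7) / (√(m^2 + 6*m + 7) + m).
For large m the denominator behaves like 2·m, so the quotient tends to 6/2 = 3.

3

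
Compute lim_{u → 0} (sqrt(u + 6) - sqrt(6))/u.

A 0/0 form; rationalise with √(6 + u) + √6. This collapses the numerator to u, leaving 1/(√(6 + u) + √6) → 1/(2√6) = √(6)/12.

√(6)/12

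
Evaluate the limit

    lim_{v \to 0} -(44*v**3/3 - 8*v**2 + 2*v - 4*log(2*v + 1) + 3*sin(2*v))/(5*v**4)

-16/5

Substitution gives 0/0; apply L'Hôpital's rule 4 times.
After differentiating numerator and denominator 4 times the quotient is (48*sin(2*v) + 384/(2*v + 1)^4)/(-120); at v = 0 this is -16/5.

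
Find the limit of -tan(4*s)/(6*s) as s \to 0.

-2/3

Substitution gives 0/0.
Since tan(u)/u → 1 as u → 0, tan(4s)/(4s) → 1 and the limit is 4/(-6) = -2/3.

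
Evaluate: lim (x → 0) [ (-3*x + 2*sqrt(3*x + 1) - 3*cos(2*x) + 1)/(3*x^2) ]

Substitution gives 0/0 (the numerator vanishes to order 2).
Expand each term to order x^2: the coefficient of x^2 in 2·√(1 + 3x) is -9/4 and in -3·cos(2x) is 6.
Lower-order terms cancel with the polynomial part, so the numerator is (15/4)·x^2 + o(x^2), and the limit is (15/4)/(3) = 5/4.

5/4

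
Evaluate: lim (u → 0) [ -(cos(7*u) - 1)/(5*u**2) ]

Direct substitution gives 0/0.
Apply L'Hôpital: lim (-7*sin(7*u))/(-10*u), still 0/0.
After 2 applications of L'Hôpital's rule the quotient is (-49*cos(7*u))/(-10); substituting u = 0 gives 49/10.

49/10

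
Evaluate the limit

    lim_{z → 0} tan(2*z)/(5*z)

Substitution gives 0/0.
Since tan(u)/u → 1 as u → 0, tan(2z)/(2z) → 1 and the limit is 2/5.

2/5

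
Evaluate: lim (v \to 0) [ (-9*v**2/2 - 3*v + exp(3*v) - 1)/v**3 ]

Direct substitution gives 0/0.
Apply L'Hôpital: lim (-9*v + 3*e^(3*v) - 3)/(3*v^2), still 0/0.
Apply L'Hôpital: lim (9*e^(3*v) - 9)/(6*v), still 0/0.
After 3 applications of L'Hôpital's rule the quotient is (27*e^(3*v))/(6); substituting v = 0 gives 9/2.

9/2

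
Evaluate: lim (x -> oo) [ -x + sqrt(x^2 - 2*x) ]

This has the form ∞ − ∞. Multiply and divide by the conjugate √(x^2 - 2*x) + x.
That gives (-2x) / (√(x^2 - 2*x) + x).
Divide numerator and denominator by x: the limit is -2/(2·1) = -1.

-1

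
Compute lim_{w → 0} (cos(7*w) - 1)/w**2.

-49/2

Direct substitution gives 0/0.
Apply L'Hôpital: lim (-7*sin(7*w))/(2*w), still 0/0.
After 2 applications of L'Hôpital's rule the quotient is (-49*cos(7*w))/(2); substituting w = 0 gives -49/2.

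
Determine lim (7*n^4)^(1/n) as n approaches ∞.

1

Base → ∞ and exponent → 0: an ∞^0 form.
Take logs: (1/n)·ln(7·n^4) = (ln 7 + 4·ln n)/n → 0.
So the limit is e^0 = 1.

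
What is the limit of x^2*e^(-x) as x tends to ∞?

Write as x^2/e^{1x}, an ∞/∞ form.
Exponential growth dominates any polynomial, so repeated L'Hôpital (or the standard result) gives 0.

0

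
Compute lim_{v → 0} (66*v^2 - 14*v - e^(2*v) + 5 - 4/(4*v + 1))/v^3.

764/3

Substitution gives 0/0; apply L'Hôpital's rule 3 times.
After differentiating numerator and denominator 3 times the quotient is (-8*e^(2*v) + 1536/(4*v + 1)^4)/(6); at v = 0 this is 764/3.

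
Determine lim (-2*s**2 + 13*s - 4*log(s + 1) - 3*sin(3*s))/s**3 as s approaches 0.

73/6

Substitution gives 0/0; apply L'Hôpital's rule 3 times.
After differentiating numerator and denominator 3 times the quotient is (81*cos(3*s) - 8/(s + 1)^3)/(6); at s = 0 this is 73/6.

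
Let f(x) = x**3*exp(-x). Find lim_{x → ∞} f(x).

Write as x^3/e^{1x}, an ∞/∞ form.
Exponential growth dominates any polynomial, so repeated L'Hôpital (or the standard result) gives 0.

0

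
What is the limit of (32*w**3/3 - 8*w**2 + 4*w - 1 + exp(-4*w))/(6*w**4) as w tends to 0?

Direct substitution gives 0/0.
Apply L'Hôpital: lim (32*w^2 - 16*w + 4 - 4*e^(-4*w))/(24*w^3), still 0/0.
Apply L'Hôpital: lim (64*w - 16 + 16*e^(-4*w))/(72*w^2), still 0/0.
Apply L'Hôpital: lim (64 - 64*e^(-4*w))/(144*w), still 0/0.
After 4 applications of L'Hôpital's rule the quotient is (256*e^(-4*w))/(144); substituting w = 0 gives 16/9.

16/9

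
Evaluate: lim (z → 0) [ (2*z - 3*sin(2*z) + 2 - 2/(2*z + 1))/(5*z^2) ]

-8/5

Substitution gives 0/0 (the numerator vanishes to order 2).
Expand each term to order z^2: the coefficient of z^2 in -3·sin(2z) is 0 and in -2·1/(1 + 2z) is -8.
Lower-order terms cancel with the polynomial part, so the numerator is (-8)·z^2 + o(z^2), and the limit is (-8)/(5) = -8/5.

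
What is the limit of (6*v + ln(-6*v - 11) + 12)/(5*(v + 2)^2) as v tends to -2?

Direct substitution gives 0/0.
Apply L'Hôpital: lim (6 - 6/(-6*v - 11))/(10*v + 20), still 0/0.
After 2 applications of L'Hôpital's rule the quotient is (-36/(-6*v - 11)^2)/(10); substituting v = -2 gives -18/5.

-18/5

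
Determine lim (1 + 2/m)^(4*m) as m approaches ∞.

e^(8)

The base → 1 and the exponent → ∞: a 1^∞ form.
Take logarithms: (4m)·ln(1 + 2/m). Since ln(1+u) ~ u for small u, this behaves like (4m)·(2/m) → 8.
So the limit is e^(8).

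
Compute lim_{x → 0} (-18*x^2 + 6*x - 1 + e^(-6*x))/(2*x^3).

-18

Direct substitution gives 0/0.
Apply L'Hôpital: lim (-36*x + 6 - 6*e^(-6*x))/(6*x^2), still 0/0.
Apply L'Hôpital: lim (-36 + 36*e^(-6*x))/(12*x), still 0/0.
After 3 applications of L'Hôpital's rule the quotient is (-216*e^(-6*x))/(12); substituting x = 0 gives -18.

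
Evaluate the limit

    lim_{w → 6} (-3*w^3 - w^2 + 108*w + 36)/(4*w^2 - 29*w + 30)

Since w = 6 makes numerator and denominator zero, (w - 6) divides both.
Cancelling it gives (-3*w^2 - 19*w - 6)/(4*w - 5); now plug in w = 6 to get -12.

-12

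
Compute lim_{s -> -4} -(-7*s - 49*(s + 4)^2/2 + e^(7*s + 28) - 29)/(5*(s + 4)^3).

Direct substitution gives 0/0.
Apply L'Hôpital: lim (-49*s + 7*e^(7*s + 28) - 203)/(-15*(s + 4)^2), still 0/0.
Apply L'Hôpital: lim (49*e^(7*s + 28) - 49)/(-30*s - 120), still 0/0.
After 3 applications of L'Hôpital's rule the quotient is (343*e^(7*s + 28))/(-30); substituting s = -4 gives -343/30.

-343/30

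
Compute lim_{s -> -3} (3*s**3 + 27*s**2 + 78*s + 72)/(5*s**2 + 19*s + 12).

At s = -3 both the top and bottom vanish — a removable singularity. Factoring out (s + 3) from each leaves (3*s^2 + 18*s + 24)/(5*s + 4), which at s = -3 equals 3/11.

3/11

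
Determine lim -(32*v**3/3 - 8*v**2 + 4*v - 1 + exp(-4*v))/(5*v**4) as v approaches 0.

-32/15

Direct substitution gives 0/0.
Apply L'Hôpital: lim (32*v^2 - 16*v + 4 - 4*e^(-4*v))/(-20*v^3), still 0/0.
Apply L'Hôpital: lim (64*v - 16 + 16*e^(-4*v))/(-60*v^2), still 0/0.
Apply L'Hôpital: lim (64 - 64*e^(-4*v))/(-120*v), still 0/0.
After 4 applications of L'Hôpital's rule the quotient is (256*e^(-4*v))/(-120); substituting v = 0 gives -32/15.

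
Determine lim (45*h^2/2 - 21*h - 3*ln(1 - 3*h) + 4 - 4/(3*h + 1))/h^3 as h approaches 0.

135

Substitution gives 0/0 (the numerator vanishes to order 3).
Expand each term to order h^3: the coefficient of h^3 in -3·ln(1 - 3h) is 27 and in -4·1/(1 + 3h) is 108.
Lower-order terms cancel with the polynomial part, so the numerator is (135)·h^3 + o(h^3), and the limit is (135)/(1) = 135.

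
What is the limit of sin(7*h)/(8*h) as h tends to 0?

Substitution gives 0/0.
Write it as (7/8)·sin(7h)/(7h); since sin(u)/u → 1, the limit is 7/8.

7/8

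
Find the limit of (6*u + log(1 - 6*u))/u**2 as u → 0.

Direct substitution gives 0/0.
Apply L'Hôpital: lim (6 - 6/(1 - 6*u))/(2*u), still 0/0.
After 2 applications of L'Hôpital's rule the quotient is (-36/(1 - 6*u)^2)/(2); substituting u = 0 gives -18.

-18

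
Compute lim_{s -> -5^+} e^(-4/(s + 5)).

As s → -5⁺, -4/(s + 5) → −∞, so e^(-4/(s + 5)) → 0.

0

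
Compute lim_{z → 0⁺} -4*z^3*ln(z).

This is a 0·(−∞) form. Rewrite as -4·ln(z) / z^(−3) and apply L'Hôpital:
the derivative quotient is -4·(1/z) / (−3·z^(−4)) = (4/3)·z^3 → 0.

0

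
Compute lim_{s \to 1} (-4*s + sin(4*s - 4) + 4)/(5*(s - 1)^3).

-32/15

Direct substitution gives 0/0.
Apply L'Hôpital: lim (4*cos(4*s - 4) - 4)/(15*(s - 1)^2), still 0/0.
Apply L'Hôpital: lim (-16*sin(4*s - 4))/(30*s - 30), still 0/0.
After 3 applications of L'Hôpital's rule the quotient is (-64*cos(4*s - 4))/(30); substituting s = 1 gives -32/15.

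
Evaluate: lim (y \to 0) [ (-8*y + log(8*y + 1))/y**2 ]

Direct substitution gives 0/0.
Apply L'Hôpital: lim (-8 + 8/(8*y + 1))/(2*y), still 0/0.
After 2 applications of L'Hôpital's rule the quotient is (-64/(8*y + 1)^2)/(2); substituting y = 0 gives -32.

-32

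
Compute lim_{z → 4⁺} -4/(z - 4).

As z → 4⁺, (z - 4) → 0⁺, so (z - 4)^1 → 0⁺ and -4/(z - 4)^1 → -∞.

-∞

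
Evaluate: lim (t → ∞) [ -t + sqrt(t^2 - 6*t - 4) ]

-3

This has the form ∞ − ∞. Multiply and divide by the conjugate √(t^2 - 6*t - 4) + t.
That gives (-6t - 4) / (√(t^2 - 6*t - 4) + t).
Divide numerator and denominator by t: the limit is -6/(2·1) = -3.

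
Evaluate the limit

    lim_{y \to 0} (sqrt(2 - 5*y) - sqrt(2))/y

A 0/0 form; rationalise with √(2 - 5y) + √2. This collapses the numerator to -5y, leaving -5/(√(2 - 5y) + √2) → -5/(2√2) = -5*√(2)/4.

-5*√(2)/4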